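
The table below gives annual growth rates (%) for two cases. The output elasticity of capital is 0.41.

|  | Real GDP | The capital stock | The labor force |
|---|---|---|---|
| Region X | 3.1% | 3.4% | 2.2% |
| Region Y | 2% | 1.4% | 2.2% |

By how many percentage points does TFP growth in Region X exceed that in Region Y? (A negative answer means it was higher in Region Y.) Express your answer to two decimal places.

Labor's share = 1 − 0.41 = 0.59.
Region X: TFP = 3.1 − 1.394 − 1.298 = 0.408%.
Region Y: TFP = 2 − 0.574 − 1.298 = 0.128%.
Difference = 0.408 − (0.128) = 0.28 pp.

0.28 percentage points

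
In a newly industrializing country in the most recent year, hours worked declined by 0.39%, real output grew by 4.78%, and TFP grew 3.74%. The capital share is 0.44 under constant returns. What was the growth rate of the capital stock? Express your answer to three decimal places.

Labor's share = 1 − 0.44 = 0.56.
gY = gA + 0.56×(-0.39) + 0.44×g.
0.44×g = 4.78 − 3.74 + 0.2184 = 1.2584.
g = 1.2584 / 0.44 = 2.86%.

2.860%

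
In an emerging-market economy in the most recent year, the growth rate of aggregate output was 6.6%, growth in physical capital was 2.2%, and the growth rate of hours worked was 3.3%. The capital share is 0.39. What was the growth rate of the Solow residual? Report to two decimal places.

3.73%

Labor's share = 1 − 0.39 = 0.61.
Physical capital: 0.39 × 2.2 = 0.858 pp.
Hours worked: 0.61 × 3.3 = 2.013 pp.
TFP growth = 6.6 − 2.871 = 3.729%.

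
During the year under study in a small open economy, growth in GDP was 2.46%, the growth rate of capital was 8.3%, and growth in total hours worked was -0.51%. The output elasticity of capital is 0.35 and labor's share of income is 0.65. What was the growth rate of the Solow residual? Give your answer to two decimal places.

-0.11%

Labor's share = 1 − 0.35 = 0.65.
Capital: 0.35 × 8.3 = 2.905 pp.
Total hours worked: 0.65 × (-0.51) = -0.3315 pp.
TFP growth = 2.46 − 2.5735 = -0.1135%.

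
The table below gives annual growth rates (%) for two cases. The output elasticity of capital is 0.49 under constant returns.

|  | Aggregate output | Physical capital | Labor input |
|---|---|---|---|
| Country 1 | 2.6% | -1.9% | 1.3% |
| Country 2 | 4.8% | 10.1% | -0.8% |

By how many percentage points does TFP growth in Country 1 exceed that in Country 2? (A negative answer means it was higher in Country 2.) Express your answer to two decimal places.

Labor's share = 1 − 0.49 = 0.51.
Country 1: TFP = 2.6 + 0.931 − 0.663 = 2.868%.
Country 2: TFP = 4.8 − 4.949 + 0.408 = 0.259%.
Difference = 2.868 − (0.259) = 2.609 pp.

2.61 percentage points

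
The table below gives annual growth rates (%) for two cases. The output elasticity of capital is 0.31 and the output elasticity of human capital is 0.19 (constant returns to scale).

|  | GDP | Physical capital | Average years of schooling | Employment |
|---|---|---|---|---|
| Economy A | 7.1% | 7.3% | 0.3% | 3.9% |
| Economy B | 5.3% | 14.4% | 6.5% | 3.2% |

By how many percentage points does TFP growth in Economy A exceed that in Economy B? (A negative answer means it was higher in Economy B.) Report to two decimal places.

4.83 percentage points

Labor's share = 1 − 0.31 − 0.19 = 0.5.
Economy A: TFP = 7.1 − 2.263 − 0.057 − 1.95 = 2.83%.
Economy B: TFP = 5.3 − 4.464 − 1.235 − 1.6 = -1.999%.
Difference = 2.83 − (-1.999) = 4.829 pp.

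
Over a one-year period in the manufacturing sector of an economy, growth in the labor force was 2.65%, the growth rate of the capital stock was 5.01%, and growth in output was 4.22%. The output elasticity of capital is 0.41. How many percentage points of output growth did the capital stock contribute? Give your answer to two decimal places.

2.05

Contribution = share × growth = 0.41 × 5.01 = 2.0541 pp.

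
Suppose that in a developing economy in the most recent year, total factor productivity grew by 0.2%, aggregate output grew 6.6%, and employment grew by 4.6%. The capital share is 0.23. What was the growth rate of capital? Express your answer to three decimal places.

12.426%

Labor's share = 1 − 0.23 = 0.77.
gY = gA + 0.77×4.6 + 0.23×g.
0.23×g = 6.6 − 0.2 − 3.542 = 2.858.
g = 2.858 / 0.23 = 12.42609%.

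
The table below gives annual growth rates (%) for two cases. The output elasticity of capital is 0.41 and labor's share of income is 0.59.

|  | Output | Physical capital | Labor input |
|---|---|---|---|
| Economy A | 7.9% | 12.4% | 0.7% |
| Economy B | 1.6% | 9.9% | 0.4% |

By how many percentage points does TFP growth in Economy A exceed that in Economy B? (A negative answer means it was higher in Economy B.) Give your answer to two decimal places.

5.10 percentage points

Labor's share = 1 − 0.41 = 0.59.
Economy A: TFP = 7.9 − 5.084 − 0.413 = 2.403%.
Economy B: TFP = 1.6 − 4.059 − 0.236 = -2.695%.
Difference = 2.403 − (-2.695) = 5.098 pp.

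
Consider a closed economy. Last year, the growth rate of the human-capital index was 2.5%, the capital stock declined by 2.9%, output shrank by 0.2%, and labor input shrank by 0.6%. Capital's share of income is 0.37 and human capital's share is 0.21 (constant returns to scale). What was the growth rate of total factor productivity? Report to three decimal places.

Labor's share = 1 − 0.37 − 0.21 = 0.42.
The capital stock: 0.37 × (-2.9) = -1.073 pp.
The human-capital index: 0.21 × 2.5 = 0.525 pp.
Labor input: 0.42 × (-0.6) = -0.252 pp.
TFP growth = -0.2 + 0.8 = 0.6%.

0.600%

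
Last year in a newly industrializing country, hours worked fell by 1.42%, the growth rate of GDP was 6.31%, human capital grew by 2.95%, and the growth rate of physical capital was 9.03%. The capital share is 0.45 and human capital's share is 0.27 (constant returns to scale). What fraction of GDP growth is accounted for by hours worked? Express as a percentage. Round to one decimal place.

Labor's share = 1 − 0.45 − 0.27 = 0.28.
Hours worked contributed 0.28 × (-1.42) = -0.3976 pp.
Share of growth = -0.3976 / 6.31 × 100 = -6.301%.

-6.3%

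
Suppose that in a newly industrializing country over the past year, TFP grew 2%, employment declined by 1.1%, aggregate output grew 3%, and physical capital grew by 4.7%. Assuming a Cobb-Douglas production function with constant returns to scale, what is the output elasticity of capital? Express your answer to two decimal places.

gY = gA + α·gK + (1−α)·gL, so gY − gA − gL = α(gK − gL).
3 − 2 + 1.1 = α × (4.7 − (-1.1)).
2.1 = 5.8 α, so α = 0.3621.

0.36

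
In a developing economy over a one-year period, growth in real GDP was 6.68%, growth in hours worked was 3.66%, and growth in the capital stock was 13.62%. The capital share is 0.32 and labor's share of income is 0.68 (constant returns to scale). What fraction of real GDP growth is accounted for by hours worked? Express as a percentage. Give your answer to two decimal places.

Labor's share = 1 − 0.32 = 0.68.
Hours worked contributed 0.68 × 3.66 = 2.4888 pp.
Share of growth = 2.4888 / 6.68 × 100 = 37.2575%.

Hours worked accounted for 37.26% of growth.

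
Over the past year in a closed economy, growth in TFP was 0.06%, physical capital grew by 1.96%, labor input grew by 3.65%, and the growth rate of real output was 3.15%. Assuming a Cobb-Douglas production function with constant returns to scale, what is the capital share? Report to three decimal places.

gY = gA + α·gK + (1−α)·gL, so gY − gA − gL = α(gK − gL).
3.15 − 0.06 − 3.65 = α × (1.96 − 3.65).
-0.56 = -1.69 α, so α = 0.33136.

α = 0.331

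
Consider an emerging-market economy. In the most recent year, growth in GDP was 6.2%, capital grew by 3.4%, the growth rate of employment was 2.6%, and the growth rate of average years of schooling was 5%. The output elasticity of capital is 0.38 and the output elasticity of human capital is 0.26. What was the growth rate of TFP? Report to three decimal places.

Labor's share = 1 − 0.38 − 0.26 = 0.36.
Capital: 0.38 × 3.4 = 1.292 pp.
Average years of schooling: 0.26 × 5 = 1.3 pp.
Employment: 0.36 × 2.6 = 0.936 pp.
TFP growth = 6.2 − 3.528 = 2.672%.

2.672%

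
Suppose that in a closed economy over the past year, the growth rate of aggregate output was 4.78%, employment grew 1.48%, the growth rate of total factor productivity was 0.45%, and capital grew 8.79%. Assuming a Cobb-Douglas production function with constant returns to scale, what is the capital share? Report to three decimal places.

gY = gA + α·gK + (1−α)·gL, so gY − gA − gL = α(gK − gL).
4.78 − 0.45 − 1.48 = α × (8.79 − 1.48).
2.85 = 7.31 α, so α = 0.38988.

α = 0.390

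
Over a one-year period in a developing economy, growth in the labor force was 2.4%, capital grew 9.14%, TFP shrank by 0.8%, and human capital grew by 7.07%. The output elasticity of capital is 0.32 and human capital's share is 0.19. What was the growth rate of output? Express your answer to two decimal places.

4.64%

Labor's share = 1 − 0.32 − 0.19 = 0.49.
Capital: 0.32 × 9.14 = 2.9248 pp.
Human capital: 0.19 × 7.07 = 1.3433 pp.
The labor force: 0.49 × 2.4 = 1.176 pp.
Output growth = -0.8 + 5.4441 = 4.6441%.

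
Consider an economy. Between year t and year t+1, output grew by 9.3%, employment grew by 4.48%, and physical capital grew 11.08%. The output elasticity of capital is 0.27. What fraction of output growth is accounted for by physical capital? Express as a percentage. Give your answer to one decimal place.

Physical capital contributed 0.27 × 11.08 = 2.9916 pp.
Share of growth = 2.9916 / 9.3 × 100 = 32.168%.

32.2%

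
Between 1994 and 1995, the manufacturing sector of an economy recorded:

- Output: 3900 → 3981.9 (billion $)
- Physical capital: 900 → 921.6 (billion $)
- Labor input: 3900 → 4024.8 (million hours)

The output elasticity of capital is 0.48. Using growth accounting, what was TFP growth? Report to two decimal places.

-0.72%

Output growth = (3981.9 − 3900) / 3900 = 2.1%.
Physical capital growth = (921.6 − 900) / 900 = 2.4%.
Labor input growth = (4024.8 − 3900) / 3900 = 3.2%.
Labor's share = 1 − 0.48 = 0.52.
Physical capital: 0.48 × 2.4 = 1.152 pp.
Labor input: 0.52 × 3.2 = 1.664 pp.
TFP growth = 2.1 − 2.816 = -0.716%.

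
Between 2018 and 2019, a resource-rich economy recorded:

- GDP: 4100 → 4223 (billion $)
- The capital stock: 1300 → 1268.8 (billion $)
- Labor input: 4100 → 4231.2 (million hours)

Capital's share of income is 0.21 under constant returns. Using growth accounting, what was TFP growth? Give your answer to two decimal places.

0.98%

GDP growth = (4223 − 4100) / 4100 = 3%.
The capital stock growth = (1268.8 − 1300) / 1300 = -2.4%.
Labor input growth = (4231.2 − 4100) / 4100 = 3.2%.
Labor's share = 1 − 0.21 = 0.79.
The capital stock: 0.21 × (-2.4) = -0.504 pp.
Labor input: 0.79 × 3.2 = 2.528 pp.
TFP growth = 3 − 2.024 = 0.976%.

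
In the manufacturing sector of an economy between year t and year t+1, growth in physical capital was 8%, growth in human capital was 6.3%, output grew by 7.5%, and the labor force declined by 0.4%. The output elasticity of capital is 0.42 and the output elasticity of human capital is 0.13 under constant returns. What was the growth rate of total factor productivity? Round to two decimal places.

3.50%

Labor's share = 1 − 0.42 − 0.13 = 0.45.
Physical capital: 0.42 × 8 = 3.36 pp.
Human capital: 0.13 × 6.3 = 0.819 pp.
The labor force: 0.45 × (-0.4) = -0.18 pp.
TFP growth = 7.5 − 3.999 = 3.501%.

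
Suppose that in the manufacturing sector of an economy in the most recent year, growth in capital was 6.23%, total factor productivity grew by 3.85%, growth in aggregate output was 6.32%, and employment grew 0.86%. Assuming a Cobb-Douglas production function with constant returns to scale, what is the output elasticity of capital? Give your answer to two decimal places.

The output elasticity of capital is 0.30.

gY = gA + α·gK + (1−α)·gL, so gY − gA − gL = α(gK − gL).
6.32 − 3.85 − 0.86 = α × (6.23 − 0.86).
1.61 = 5.37 α, so α = 0.2998.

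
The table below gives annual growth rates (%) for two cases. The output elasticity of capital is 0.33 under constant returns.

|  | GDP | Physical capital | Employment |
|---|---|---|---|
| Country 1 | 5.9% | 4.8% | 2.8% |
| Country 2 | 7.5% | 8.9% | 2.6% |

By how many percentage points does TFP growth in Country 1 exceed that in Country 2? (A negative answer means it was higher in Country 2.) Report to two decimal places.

Labor's share = 1 − 0.33 = 0.67.
Country 1: TFP = 5.9 − 1.584 − 1.876 = 2.44%.
Country 2: TFP = 7.5 − 2.937 − 1.742 = 2.821%.
Difference = 2.44 − (2.821) = -0.381 pp.

-0.38 percentage points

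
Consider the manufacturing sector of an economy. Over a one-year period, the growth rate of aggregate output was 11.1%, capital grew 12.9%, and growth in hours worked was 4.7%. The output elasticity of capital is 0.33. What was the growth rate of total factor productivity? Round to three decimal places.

Total factor productivity growth was 3.694%.

Labor's share = 1 − 0.33 = 0.67.
Capital: 0.33 × 12.9 = 4.257 pp.
Hours worked: 0.67 × 4.7 = 3.149 pp.
TFP growth = 11.1 − 7.406 = 3.694%.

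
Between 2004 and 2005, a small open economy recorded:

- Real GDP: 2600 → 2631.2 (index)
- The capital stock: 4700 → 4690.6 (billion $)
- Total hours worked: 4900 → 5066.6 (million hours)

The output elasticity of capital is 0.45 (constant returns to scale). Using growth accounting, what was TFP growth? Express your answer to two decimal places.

Real GDP growth = (2631.2 − 2600) / 2600 = 1.2%.
The capital stock growth = (4690.6 − 4700) / 4700 = -0.2%.
Total hours worked growth = (5066.6 − 4900) / 4900 = 3.4%.
Labor's share = 1 − 0.45 = 0.55.
The capital stock: 0.45 × (-0.2) = -0.09 pp.
Total hours worked: 0.55 × 3.4 = 1.87 pp.
TFP growth = 1.2 − 1.78 = -0.58%.

-0.58%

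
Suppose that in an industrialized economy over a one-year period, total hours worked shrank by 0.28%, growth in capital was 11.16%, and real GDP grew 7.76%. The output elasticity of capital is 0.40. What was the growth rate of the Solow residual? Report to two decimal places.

Labor's share = 1 − 0.4 = 0.6.
Capital: 0.4 × 11.16 = 4.464 pp.
Total hours worked: 0.6 × (-0.28) = -0.168 pp.
TFP growth = 7.76 − 4.296 = 3.464%.

3.46%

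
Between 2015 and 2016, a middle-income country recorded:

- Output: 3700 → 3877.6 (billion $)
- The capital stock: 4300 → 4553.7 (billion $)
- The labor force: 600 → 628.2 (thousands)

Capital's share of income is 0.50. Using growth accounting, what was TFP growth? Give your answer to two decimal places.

-0.50%

Output growth = (3877.6 − 3700) / 3700 = 4.8%.
The capital stock growth = (4553.7 − 4300) / 4300 = 5.9%.
The labor force growth = (628.2 − 600) / 600 = 4.7%.
Labor's share = 1 − 0.5 = 0.5.
The capital stock: 0.5 × 5.9 = 2.95 pp.
The labor force: 0.5 × 4.7 = 2.35 pp.
TFP growth = 4.8 − 5.3 = -0.5%.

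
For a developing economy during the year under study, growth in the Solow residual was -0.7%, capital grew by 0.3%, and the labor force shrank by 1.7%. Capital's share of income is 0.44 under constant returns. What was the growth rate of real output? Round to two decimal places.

Labor's share = 1 − 0.44 = 0.56.
Capital: 0.44 × 0.3 = 0.132 pp.
The labor force: 0.56 × (-1.7) = -0.952 pp.
Output growth = -0.7 + (-0.82) = -1.52%.

-1.52%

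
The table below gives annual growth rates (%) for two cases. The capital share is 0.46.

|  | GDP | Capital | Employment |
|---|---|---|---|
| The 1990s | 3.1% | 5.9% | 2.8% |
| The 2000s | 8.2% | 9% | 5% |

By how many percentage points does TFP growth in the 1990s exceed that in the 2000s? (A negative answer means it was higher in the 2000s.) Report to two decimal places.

-2.49 percentage points

Labor's share = 1 − 0.46 = 0.54.
The 1990s: TFP = 3.1 − 2.714 − 1.512 = -1.126%.
The 2000s: TFP = 8.2 − 4.14 − 2.7 = 1.36%.
Difference = -1.126 − (1.36) = -2.486 pp.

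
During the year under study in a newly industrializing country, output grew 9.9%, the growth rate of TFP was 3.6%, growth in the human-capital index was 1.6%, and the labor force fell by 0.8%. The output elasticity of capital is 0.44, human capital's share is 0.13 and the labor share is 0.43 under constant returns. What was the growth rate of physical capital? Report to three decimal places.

14.627%

Labor's share = 1 − 0.44 − 0.13 = 0.43.
gY = gA + 0.13×1.6 + 0.43×(-0.8) + 0.44×g.
0.44×g = 9.9 − 3.6 + 0.136 = 6.436.
g = 6.436 / 0.44 = 14.62727%.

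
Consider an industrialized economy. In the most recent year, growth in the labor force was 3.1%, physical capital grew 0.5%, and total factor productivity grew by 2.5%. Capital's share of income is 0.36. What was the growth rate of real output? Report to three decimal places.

4.664%

Labor's share = 1 − 0.36 = 0.64.
Physical capital: 0.36 × 0.5 = 0.18 pp.
The labor force: 0.64 × 3.1 = 1.984 pp.
Output growth = 2.5 + 2.164 = 4.664%.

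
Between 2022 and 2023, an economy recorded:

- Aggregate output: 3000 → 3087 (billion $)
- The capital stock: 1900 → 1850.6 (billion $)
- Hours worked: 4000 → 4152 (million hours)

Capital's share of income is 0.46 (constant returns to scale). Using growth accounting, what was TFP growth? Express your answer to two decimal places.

Aggregate output growth = (3087 − 3000) / 3000 = 2.9%.
The capital stock growth = (1850.6 − 1900) / 1900 = -2.6%.
Hours worked growth = (4152 − 4000) / 4000 = 3.8%.
Labor's share = 1 − 0.46 = 0.54.
The capital stock: 0.46 × (-2.6) = -1.196 pp.
Hours worked: 0.54 × 3.8 = 2.052 pp.
TFP growth = 2.9 − 0.856 = 2.044%.

TFP growth was 2.04%.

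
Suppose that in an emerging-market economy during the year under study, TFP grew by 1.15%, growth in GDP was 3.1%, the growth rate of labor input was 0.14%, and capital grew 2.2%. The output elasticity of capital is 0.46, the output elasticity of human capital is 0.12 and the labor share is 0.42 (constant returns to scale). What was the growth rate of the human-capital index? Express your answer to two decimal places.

Labor's share = 1 − 0.46 − 0.12 = 0.42.
gY = gA + 0.46×2.2 + 0.42×0.14 + 0.12×g.
0.12×g = 3.1 − 1.15 − 1.0708 = 0.8792.
g = 0.8792 / 0.12 = 7.3267%.

The human-capital index grew 7.33%.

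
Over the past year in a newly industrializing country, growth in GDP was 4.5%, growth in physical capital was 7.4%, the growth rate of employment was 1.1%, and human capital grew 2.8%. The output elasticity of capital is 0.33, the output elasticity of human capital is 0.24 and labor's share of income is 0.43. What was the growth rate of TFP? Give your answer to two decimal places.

TFP grew 0.91%.

Labor's share = 1 − 0.33 − 0.24 = 0.43.
Physical capital: 0.33 × 7.4 = 2.442 pp.
Human capital: 0.24 × 2.8 = 0.672 pp.
Employment: 0.43 × 1.1 = 0.473 pp.
TFP growth = 4.5 − 3.587 = 0.913%.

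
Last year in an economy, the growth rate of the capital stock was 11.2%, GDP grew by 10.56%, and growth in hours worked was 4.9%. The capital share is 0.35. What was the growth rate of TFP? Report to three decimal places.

Labor's share = 1 − 0.35 = 0.65.
The capital stock: 0.35 × 11.2 = 3.92 pp.
Hours worked: 0.65 × 4.9 = 3.185 pp.
TFP growth = 10.56 − 7.105 = 3.455%.

TFP growth was 3.455%.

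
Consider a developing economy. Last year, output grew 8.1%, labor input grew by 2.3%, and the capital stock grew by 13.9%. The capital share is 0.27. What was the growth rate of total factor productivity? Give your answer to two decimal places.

2.67%

Labor's share = 1 − 0.27 = 0.73.
The capital stock: 0.27 × 13.9 = 3.753 pp.
Labor input: 0.73 × 2.3 = 1.679 pp.
TFP growth = 8.1 − 5.432 = 2.668%.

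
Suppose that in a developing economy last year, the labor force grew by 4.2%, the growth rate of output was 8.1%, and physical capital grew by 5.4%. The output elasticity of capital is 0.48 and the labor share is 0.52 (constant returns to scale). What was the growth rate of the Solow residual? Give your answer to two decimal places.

Labor's share = 1 − 0.48 = 0.52.
Physical capital: 0.48 × 5.4 = 2.592 pp.
The labor force: 0.52 × 4.2 = 2.184 pp.
TFP growth = 8.1 − 4.776 = 3.324%.

The Solow residual grew 3.32%.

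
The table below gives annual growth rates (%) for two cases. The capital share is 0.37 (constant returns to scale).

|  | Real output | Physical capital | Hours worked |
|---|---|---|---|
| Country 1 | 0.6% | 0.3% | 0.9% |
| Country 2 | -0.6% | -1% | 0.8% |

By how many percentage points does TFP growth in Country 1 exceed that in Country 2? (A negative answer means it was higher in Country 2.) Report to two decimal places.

Labor's share = 1 − 0.37 = 0.63.
Country 1: TFP = 0.6 − 0.111 − 0.567 = -0.078%.
Country 2: TFP = -0.6 + 0.37 − 0.504 = -0.734%.
Difference = -0.078 − (-0.734) = 0.656 pp.

0.66 percentage points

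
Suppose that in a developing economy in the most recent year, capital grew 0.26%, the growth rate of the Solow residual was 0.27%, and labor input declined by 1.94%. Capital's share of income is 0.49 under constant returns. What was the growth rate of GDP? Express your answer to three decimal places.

-0.592%

Labor's share = 1 − 0.49 = 0.51.
Capital: 0.49 × 0.26 = 0.1274 pp.
Labor input: 0.51 × (-1.94) = -0.9894 pp.
Output growth = 0.27 + (-0.862) = -0.592%.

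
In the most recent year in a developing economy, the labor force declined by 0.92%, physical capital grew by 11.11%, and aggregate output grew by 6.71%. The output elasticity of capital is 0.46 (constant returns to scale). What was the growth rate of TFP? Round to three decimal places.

Labor's share = 1 − 0.46 = 0.54.
Physical capital: 0.46 × 11.11 = 5.1106 pp.
The labor force: 0.54 × (-0.92) = -0.4968 pp.
TFP growth = 6.71 − 4.6138 = 2.0962%.

2.096%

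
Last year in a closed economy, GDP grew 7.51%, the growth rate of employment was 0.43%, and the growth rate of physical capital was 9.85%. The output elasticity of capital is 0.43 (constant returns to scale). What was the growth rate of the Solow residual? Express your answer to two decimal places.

3.03%

Labor's share = 1 − 0.43 = 0.57.
Physical capital: 0.43 × 9.85 = 4.2355 pp.
Employment: 0.57 × 0.43 = 0.2451 pp.
TFP growth = 7.51 − 4.4806 = 3.0294%.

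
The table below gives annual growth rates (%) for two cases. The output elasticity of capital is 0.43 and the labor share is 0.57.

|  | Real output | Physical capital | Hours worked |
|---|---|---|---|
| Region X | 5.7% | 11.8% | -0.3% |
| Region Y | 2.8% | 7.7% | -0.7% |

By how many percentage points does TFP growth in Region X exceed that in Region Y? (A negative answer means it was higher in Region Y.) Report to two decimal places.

Labor's share = 1 − 0.43 = 0.57.
Region X: TFP = 5.7 − 5.074 + 0.171 = 0.797%.
Region Y: TFP = 2.8 − 3.311 + 0.399 = -0.112%.
Difference = 0.797 − (-0.112) = 0.909 pp.

0.91 percentage points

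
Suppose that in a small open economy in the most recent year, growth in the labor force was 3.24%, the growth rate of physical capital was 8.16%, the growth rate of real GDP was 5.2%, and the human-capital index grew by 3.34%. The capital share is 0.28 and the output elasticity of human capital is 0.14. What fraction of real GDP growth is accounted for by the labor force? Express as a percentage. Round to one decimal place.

Labor's share = 1 − 0.28 − 0.14 = 0.58.
The labor force contributed 0.58 × 3.24 = 1.8792 pp.
Share of growth = 1.8792 / 5.2 × 100 = 36.138%.

The labor force accounted for 36.1% of growth.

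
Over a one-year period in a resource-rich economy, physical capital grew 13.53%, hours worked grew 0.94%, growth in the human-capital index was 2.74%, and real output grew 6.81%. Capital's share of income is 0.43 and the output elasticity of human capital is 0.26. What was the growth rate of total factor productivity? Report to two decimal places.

Labor's share = 1 − 0.43 − 0.26 = 0.31.
Physical capital: 0.43 × 13.53 = 5.8179 pp.
The human-capital index: 0.26 × 2.74 = 0.7124 pp.
Hours worked: 0.31 × 0.94 = 0.2914 pp.
TFP growth = 6.81 − 6.8217 = -0.0117%.

-0.01%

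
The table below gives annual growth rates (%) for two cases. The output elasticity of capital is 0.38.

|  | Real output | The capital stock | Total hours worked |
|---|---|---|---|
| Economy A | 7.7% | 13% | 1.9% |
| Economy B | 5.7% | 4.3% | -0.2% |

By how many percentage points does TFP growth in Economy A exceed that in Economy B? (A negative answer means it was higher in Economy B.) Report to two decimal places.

Labor's share = 1 − 0.38 = 0.62.
Economy A: TFP = 7.7 − 4.94 − 1.178 = 1.582%.
Economy B: TFP = 5.7 − 1.634 + 0.124 = 4.19%.
Difference = 1.582 − (4.19) = -2.608 pp.

-2.61 percentage points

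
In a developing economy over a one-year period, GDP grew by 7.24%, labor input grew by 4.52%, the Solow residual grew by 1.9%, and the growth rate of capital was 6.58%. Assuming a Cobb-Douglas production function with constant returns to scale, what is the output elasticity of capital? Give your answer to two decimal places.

α = 0.40

gY = gA + α·gK + (1−α)·gL, so gY − gA − gL = α(gK − gL).
7.24 − 1.9 − 4.52 = α × (6.58 − 4.52).
0.82 = 2.06 α, so α = 0.3981.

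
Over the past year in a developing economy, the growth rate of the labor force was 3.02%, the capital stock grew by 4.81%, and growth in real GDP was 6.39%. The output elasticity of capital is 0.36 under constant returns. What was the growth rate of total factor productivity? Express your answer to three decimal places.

Labor's share = 1 − 0.36 = 0.64.
The capital stock: 0.36 × 4.81 = 1.7316 pp.
The labor force: 0.64 × 3.02 = 1.9328 pp.
TFP growth = 6.39 − 3.6644 = 2.7256%.

Total factor productivity grew 2.726%.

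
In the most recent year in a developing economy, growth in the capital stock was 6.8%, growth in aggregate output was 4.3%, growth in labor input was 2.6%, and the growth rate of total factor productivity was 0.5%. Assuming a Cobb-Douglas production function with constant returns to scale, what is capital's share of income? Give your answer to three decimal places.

gY = gA + α·gK + (1−α)·gL, so gY − gA − gL = α(gK − gL).
4.3 − 0.5 − 2.6 = α × (6.8 − 2.6).
1.2 = 4.2 α, so α = 0.28571.

0.286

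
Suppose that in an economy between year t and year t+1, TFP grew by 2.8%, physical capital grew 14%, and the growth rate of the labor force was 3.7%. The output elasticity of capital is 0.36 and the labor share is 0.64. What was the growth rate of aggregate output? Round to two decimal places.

Labor's share = 1 − 0.36 = 0.64.
Physical capital: 0.36 × 14 = 5.04 pp.
The labor force: 0.64 × 3.7 = 2.368 pp.
Output growth = 2.8 + 7.408 = 10.208%.

10.21%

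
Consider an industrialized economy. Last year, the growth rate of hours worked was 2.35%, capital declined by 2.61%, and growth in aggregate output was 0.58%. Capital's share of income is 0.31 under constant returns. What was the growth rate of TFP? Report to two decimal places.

Labor's share = 1 − 0.31 = 0.69.
Capital: 0.31 × (-2.61) = -0.8091 pp.
Hours worked: 0.69 × 2.35 = 1.6215 pp.
TFP growth = 0.58 − 0.8124 = -0.2324%.

-0.23%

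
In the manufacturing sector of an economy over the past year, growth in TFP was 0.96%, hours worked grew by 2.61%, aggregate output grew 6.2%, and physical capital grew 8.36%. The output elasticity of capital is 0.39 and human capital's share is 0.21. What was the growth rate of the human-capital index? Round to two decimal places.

4.46%

Labor's share = 1 − 0.39 − 0.21 = 0.4.
gY = gA + 0.39×8.36 + 0.4×2.61 + 0.21×g.
0.21×g = 6.2 − 0.96 − 4.3044 = 0.9356.
g = 0.9356 / 0.21 = 4.4552%.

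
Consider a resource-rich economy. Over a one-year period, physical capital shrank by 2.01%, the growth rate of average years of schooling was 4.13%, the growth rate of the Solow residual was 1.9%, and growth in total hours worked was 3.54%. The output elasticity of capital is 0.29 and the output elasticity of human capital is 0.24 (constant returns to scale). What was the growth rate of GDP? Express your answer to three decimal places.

Labor's share = 1 − 0.29 − 0.24 = 0.47.
Physical capital: 0.29 × (-2.01) = -0.5829 pp.
Average years of schooling: 0.24 × 4.13 = 0.9912 pp.
Total hours worked: 0.47 × 3.54 = 1.6638 pp.
Output growth = 1.9 + 2.0721 = 3.9721%.

3.972%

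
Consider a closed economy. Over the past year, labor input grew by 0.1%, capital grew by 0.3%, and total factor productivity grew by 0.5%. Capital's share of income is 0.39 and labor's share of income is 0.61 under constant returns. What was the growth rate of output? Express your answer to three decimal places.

Labor's share = 1 − 0.39 = 0.61.
Capital: 0.39 × 0.3 = 0.117 pp.
Labor input: 0.61 × 0.1 = 0.061 pp.
Output growth = 0.5 + 0.178 = 0.678%.

0.678%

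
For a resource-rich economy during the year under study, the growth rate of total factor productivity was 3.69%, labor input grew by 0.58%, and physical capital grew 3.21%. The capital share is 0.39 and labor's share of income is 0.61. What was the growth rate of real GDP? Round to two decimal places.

Labor's share = 1 − 0.39 = 0.61.
Physical capital: 0.39 × 3.21 = 1.2519 pp.
Labor input: 0.61 × 0.58 = 0.3538 pp.
Output growth = 3.69 + 1.6057 = 5.2957%.

5.30%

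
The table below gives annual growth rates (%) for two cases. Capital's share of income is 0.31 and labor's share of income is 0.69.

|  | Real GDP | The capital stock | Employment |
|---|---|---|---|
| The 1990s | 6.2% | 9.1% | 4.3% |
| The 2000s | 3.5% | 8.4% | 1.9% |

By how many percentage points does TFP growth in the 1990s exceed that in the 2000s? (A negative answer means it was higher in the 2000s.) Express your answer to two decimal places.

0.83 percentage points

Labor's share = 1 − 0.31 = 0.69.
The 1990s: TFP = 6.2 − 2.821 − 2.967 = 0.412%.
The 2000s: TFP = 3.5 − 2.604 − 1.311 = -0.415%.
Difference = 0.412 − (-0.415) = 0.827 pp.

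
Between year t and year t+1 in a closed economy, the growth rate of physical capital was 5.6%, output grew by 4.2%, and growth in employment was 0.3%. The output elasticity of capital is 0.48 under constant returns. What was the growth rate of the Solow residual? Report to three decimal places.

Labor's share = 1 − 0.48 = 0.52.
Physical capital: 0.48 × 5.6 = 2.688 pp.
Employment: 0.52 × 0.3 = 0.156 pp.
TFP growth = 4.2 − 2.844 = 1.356%.

1.356%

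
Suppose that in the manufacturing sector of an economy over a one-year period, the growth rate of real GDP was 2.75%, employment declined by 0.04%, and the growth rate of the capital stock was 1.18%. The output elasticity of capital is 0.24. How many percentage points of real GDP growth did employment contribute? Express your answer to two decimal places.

-0.03 percentage points

Labor's share = 1 − 0.24 = 0.76.
Contribution = share × growth = 0.76 × (-0.04) = -0.0304 pp.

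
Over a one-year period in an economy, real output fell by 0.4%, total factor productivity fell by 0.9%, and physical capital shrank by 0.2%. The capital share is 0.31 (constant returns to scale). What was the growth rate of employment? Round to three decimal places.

Labor's share = 1 − 0.31 = 0.69.
gY = gA + 0.31×(-0.2) + 0.69×g.
0.69×g = -0.4 + 0.9 + 0.062 = 0.562.
g = 0.562 / 0.69 = 0.81449%.

0.814%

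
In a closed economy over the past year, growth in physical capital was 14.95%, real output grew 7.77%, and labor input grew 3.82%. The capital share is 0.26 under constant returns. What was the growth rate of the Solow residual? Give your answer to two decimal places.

1.06%

Labor's share = 1 − 0.26 = 0.74.
Physical capital: 0.26 × 14.95 = 3.887 pp.
Labor input: 0.74 × 3.82 = 2.8268 pp.
TFP growth = 7.77 − 6.7138 = 1.0562%.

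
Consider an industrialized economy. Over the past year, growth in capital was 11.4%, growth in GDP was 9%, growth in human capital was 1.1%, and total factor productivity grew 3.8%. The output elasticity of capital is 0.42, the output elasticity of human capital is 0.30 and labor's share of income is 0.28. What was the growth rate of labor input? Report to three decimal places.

Labor input grew 0.293%.

Labor's share = 1 − 0.42 − 0.3 = 0.28.
gY = gA + 0.42×11.4 + 0.3×1.1 + 0.28×g.
0.28×g = 9 − 3.8 − 5.118 = 0.082.
g = 0.082 / 0.28 = 0.29286%.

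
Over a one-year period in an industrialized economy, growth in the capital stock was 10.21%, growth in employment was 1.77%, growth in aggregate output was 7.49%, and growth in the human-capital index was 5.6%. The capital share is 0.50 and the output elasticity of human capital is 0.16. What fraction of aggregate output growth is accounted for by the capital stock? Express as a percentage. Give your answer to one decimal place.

The capital stock accounted for 68.2% of growth.

The capital stock contributed 0.5 × 10.21 = 5.105 pp.
Share of growth = 5.105 / 7.49 × 100 = 68.158%.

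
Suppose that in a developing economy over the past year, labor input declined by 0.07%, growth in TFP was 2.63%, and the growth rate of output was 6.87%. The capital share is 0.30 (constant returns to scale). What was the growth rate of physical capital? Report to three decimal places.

Physical capital grew 14.297%.

Labor's share = 1 − 0.3 = 0.7.
gY = gA + 0.7×(-0.07) + 0.3×g.
0.3×g = 6.87 − 2.63 + 0.049 = 4.289.
g = 4.289 / 0.3 = 14.29667%.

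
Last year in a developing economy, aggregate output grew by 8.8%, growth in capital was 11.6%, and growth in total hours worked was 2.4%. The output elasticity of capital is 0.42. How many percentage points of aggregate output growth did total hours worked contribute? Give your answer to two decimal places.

Labor's share = 1 − 0.42 = 0.58.
Contribution = share × growth = 0.58 × 2.4 = 1.392 pp.

1.39 percentage points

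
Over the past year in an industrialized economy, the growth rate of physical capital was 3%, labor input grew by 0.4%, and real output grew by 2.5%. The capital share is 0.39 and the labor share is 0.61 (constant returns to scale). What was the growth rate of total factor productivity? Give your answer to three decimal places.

Labor's share = 1 − 0.39 = 0.61.
Physical capital: 0.39 × 3 = 1.17 pp.
Labor input: 0.61 × 0.4 = 0.244 pp.
TFP growth = 2.5 − 1.414 = 1.086%.

1.086%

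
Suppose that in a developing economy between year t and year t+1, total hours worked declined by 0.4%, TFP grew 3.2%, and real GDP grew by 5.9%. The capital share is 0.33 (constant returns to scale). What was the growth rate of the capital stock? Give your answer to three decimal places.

Labor's share = 1 − 0.33 = 0.67.
gY = gA + 0.67×(-0.4) + 0.33×g.
0.33×g = 5.9 − 3.2 + 0.268 = 2.968.
g = 2.968 / 0.33 = 8.99394%.

8.994%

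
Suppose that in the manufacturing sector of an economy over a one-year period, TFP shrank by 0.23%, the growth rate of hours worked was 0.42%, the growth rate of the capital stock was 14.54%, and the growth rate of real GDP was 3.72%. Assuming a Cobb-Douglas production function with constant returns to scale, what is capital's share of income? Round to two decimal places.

gY = gA + α·gK + (1−α)·gL, so gY − gA − gL = α(gK − gL).
3.72 + 0.23 − 0.42 = α × (14.54 − 0.42).
3.53 = 14.12 α, so α = 0.25.

α = 0.25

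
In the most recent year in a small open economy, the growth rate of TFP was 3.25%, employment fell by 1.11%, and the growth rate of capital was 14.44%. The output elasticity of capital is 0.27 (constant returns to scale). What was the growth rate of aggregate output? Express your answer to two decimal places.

Labor's share = 1 − 0.27 = 0.73.
Capital: 0.27 × 14.44 = 3.8988 pp.
Employment: 0.73 × (-1.11) = -0.8103 pp.
Output growth = 3.25 + 3.0885 = 6.3385%.

Aggregate output growth was 6.34%.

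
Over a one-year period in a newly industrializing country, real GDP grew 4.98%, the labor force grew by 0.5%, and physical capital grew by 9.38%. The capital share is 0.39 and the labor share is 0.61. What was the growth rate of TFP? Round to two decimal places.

Labor's share = 1 − 0.39 = 0.61.
Physical capital: 0.39 × 9.38 = 3.6582 pp.
The labor force: 0.61 × 0.5 = 0.305 pp.
TFP growth = 4.98 − 3.9632 = 1.0168%.

TFP growth was 1.02%.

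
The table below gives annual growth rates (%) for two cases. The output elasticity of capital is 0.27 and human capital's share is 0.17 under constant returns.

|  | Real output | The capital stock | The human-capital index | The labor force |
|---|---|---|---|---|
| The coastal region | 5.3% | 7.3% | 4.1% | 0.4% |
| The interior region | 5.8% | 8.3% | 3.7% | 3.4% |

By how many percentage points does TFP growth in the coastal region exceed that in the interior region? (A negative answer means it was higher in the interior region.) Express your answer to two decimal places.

1.38 percentage points

Labor's share = 1 − 0.27 − 0.17 = 0.56.
The coastal region: TFP = 5.3 − 1.971 − 0.697 − 0.224 = 2.408%.
The interior region: TFP = 5.8 − 2.241 − 0.629 − 1.904 = 1.026%.
Difference = 2.408 − (1.026) = 1.382 pp.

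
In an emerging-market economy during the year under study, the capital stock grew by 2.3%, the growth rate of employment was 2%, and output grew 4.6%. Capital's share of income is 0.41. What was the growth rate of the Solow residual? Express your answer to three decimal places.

Labor's share = 1 − 0.41 = 0.59.
The capital stock: 0.41 × 2.3 = 0.943 pp.
Employment: 0.59 × 2 = 1.18 pp.
TFP growth = 4.6 − 2.123 = 2.477%.

The Solow residual grew 2.477%.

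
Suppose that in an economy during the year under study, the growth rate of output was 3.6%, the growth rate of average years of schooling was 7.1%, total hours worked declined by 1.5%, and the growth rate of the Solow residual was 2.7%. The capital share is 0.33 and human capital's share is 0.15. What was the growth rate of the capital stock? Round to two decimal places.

1.86%

Labor's share = 1 − 0.33 − 0.15 = 0.52.
gY = gA + 0.15×7.1 + 0.52×(-1.5) + 0.33×g.
0.33×g = 3.6 − 2.7 − 0.285 = 0.615.
g = 0.615 / 0.33 = 1.8636%.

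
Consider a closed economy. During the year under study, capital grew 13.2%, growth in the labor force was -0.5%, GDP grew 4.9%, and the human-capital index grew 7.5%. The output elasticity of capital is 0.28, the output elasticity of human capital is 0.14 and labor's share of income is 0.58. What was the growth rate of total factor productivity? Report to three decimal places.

Total factor productivity growth was 0.444%.

Labor's share = 1 − 0.28 − 0.14 = 0.58.
Capital: 0.28 × 13.2 = 3.696 pp.
The human-capital index: 0.14 × 7.5 = 1.05 pp.
The labor force: 0.58 × (-0.5) = -0.29 pp.
TFP growth = 4.9 − 4.456 = 0.444%.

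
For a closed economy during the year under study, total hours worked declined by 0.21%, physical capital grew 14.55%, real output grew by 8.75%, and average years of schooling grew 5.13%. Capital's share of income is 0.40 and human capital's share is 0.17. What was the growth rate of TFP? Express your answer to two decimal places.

Labor's share = 1 − 0.4 − 0.17 = 0.43.
Physical capital: 0.4 × 14.55 = 5.82 pp.
Average years of schooling: 0.17 × 5.13 = 0.8721 pp.
Total hours worked: 0.43 × (-0.21) = -0.0903 pp.
TFP growth = 8.75 − 6.6018 = 2.1482%.

TFP growth was 2.15%.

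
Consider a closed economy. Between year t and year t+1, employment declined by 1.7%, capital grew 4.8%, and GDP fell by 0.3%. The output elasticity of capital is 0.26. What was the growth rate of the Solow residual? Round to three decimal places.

Labor's share = 1 − 0.26 = 0.74.
Capital: 0.26 × 4.8 = 1.248 pp.
Employment: 0.74 × (-1.7) = -1.258 pp.
TFP growth = -0.3 + 0.01 = -0.29%.

-0.290%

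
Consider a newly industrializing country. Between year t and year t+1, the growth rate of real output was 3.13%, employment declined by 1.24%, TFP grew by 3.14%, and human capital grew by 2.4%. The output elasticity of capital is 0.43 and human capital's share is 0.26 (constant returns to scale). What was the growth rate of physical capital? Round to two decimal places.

-0.58%

Labor's share = 1 − 0.43 − 0.26 = 0.31.
gY = gA + 0.26×2.4 + 0.31×(-1.24) + 0.43×g.
0.43×g = 3.13 − 3.14 − 0.2396 = -0.2496.
g = -0.2496 / 0.43 = -0.5805%.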